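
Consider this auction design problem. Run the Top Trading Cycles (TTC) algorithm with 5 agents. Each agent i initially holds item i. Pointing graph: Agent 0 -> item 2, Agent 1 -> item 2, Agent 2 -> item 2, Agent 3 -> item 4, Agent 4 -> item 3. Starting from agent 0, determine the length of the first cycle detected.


Step 1: Trace the pointer graph from agent 0: 0 -> 2 -> 2
Step 2: A cycle is detected when we revisit agent 2
Step 3: The cycle is: 2 -> 2
Step 4: Cycle length = 1

1


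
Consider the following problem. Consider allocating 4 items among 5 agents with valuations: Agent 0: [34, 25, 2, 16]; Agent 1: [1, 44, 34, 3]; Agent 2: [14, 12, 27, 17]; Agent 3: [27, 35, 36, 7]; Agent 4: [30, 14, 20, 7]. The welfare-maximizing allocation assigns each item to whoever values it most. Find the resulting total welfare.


Step 1: For each item, find the maximum value among all agents.
Step 2: Item 0 -> Agent 0 (value 34)
Step 3: Item 1 -> Agent 1 (value 44)
Step 4: Item 2 -> Agent 3 (value 36)
Step 5: Item 3 -> Agent 2 (value 17)
Step 6: Total welfare = 34 + 44 + 36 + 17 = 131

131


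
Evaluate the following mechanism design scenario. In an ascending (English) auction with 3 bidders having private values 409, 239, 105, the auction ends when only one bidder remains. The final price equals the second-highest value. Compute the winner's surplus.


Step 1: Identify the highest value: 409
Step 2: Identify the second-highest value: 239
Step 3: The final price = second-highest value = 239
Step 4: Surplus = 409 - 239 = 170

170


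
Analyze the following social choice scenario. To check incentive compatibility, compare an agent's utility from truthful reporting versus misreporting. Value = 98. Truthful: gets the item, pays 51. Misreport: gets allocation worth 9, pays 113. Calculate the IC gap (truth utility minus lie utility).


Step 1: U(truth) = value - payment = 98 - 51 = 47
Step 2: U(lie) = allocation - payment = 9 - 113 = -104
Step 3: IC gap = 47 - (-104) = 151

151


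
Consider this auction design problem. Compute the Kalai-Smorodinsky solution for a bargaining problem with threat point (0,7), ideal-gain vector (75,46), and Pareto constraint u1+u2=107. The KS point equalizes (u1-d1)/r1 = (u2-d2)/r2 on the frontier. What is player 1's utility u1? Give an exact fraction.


Step 1: At the KS point, (u1-d1)/r1 = (u2-d2)/r2 = t and u1+u2 = 107
Step 2: u1 = d1 + r1*t and u2 = d2 + r2*t, so (d1 + r1*t) + (d2 + r2*t) = 107
Step 3: t = (107 - 0 - 7)/(75 + 46) = 100/121
Step 4: u1 = d1 + r1*t = 0 + 75 * 100/121 = 7500/121
Step 5: (Check: u2 = d2 + r2*t = 5447/121; u1+u2 = 7500/121 + 5447/121 = 107, on the frontier.)

7500/121


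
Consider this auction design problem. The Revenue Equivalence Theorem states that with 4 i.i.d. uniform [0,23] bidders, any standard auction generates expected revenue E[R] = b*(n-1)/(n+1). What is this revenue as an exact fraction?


Step 1: By Revenue Equivalence, expected revenue = b*(n-1)/(n+1)
Step 2: Substituting n = 4, b = 23
Step 3: Revenue = 23*(4-1)/(4+1) = 23*3/5
Step 4: Revenue = 69/5

69/5


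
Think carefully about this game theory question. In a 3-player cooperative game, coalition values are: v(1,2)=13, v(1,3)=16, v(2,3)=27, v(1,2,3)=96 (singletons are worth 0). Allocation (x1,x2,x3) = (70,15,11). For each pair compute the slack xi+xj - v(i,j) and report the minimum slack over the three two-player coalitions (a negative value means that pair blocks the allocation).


Step 1: Slack for coalition (1,2): x1+x2 - v12 = 85 - 13 = 72
Step 2: Slack for coalition (1,3): x1+x3 - v13 = 81 - 16 = 65
Step 3: Slack for coalition (2,3): x2+x3 - v23 = 26 - 27 = -1
Step 4: Minimum slack = min(72, 65, -1) = -1, attained by (2,3); coalition (2,3) can block (slack < 0), so the allocation is not in the core

-1


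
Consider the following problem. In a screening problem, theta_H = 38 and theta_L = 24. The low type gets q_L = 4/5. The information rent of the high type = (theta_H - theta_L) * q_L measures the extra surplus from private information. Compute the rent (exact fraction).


Step 1: theta_H - theta_L = 38 - 24 = 14
Step 2: Information rent = (theta_H - theta_L) * q_L
Step 3: = 14 * 4/5
Step 4: = 56/5

56/5


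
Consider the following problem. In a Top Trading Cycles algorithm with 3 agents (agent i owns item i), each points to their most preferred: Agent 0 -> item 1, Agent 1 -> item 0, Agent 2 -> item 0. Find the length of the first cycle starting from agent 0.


Step 1: Trace the pointer graph from agent 0: 0 -> 1 -> 0
Step 2: A cycle is detected when we revisit agent 0
Step 3: The cycle is: 0 -> 1 -> 0
Step 4: Cycle length = 2

2


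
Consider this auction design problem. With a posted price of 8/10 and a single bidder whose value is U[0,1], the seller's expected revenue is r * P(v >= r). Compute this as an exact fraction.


Step 1: Posted price r = 4/5, value support [0,1]
Step 2: P(v >= r) = (1 - 4/5)/1 = 1/5
Step 3: Expected revenue = r * P(v >= r) = 4/5 * 1/5
Step 4: Revenue = 4/25

4/25


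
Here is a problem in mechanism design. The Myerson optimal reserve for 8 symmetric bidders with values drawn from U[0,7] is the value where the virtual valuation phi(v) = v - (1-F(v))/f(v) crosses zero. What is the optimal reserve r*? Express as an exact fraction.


Step 1: For U[0,7], F(v) = v/7 and f(v) = 1/7
Step 2: phi(v) = v - (1 - v/7)/(1/7) = v - (7 - v) = 2v - 7
Step 3: Set phi(r*) = 0: 2r* - 7 = 0
Step 4: r* = 7/2 (the number of bidders n = 8 does not enter)

7/2


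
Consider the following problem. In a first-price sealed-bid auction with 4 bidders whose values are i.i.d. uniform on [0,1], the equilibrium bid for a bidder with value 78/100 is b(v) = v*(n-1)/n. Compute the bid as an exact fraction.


Step 1: The symmetric BNE bidding function is b(v) = v * (n-1) / n
Step 2: Substitute v = 39/50 and n = 4
Step 3: b = 39/50 * 3/4
Step 4: b = 117/200

117/200


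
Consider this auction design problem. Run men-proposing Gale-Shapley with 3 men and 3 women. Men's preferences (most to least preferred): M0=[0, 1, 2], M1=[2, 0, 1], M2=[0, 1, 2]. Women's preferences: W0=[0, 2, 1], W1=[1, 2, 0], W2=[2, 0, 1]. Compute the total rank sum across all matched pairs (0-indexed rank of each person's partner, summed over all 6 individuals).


Step 1: Run Gale-Shapley (men propose, women hold best offer):
  M0 proposes to W0; she accepts
  M1 proposes to W2; she accepts
  M2 proposes to W0; rejected
  M2 proposes to W1; she accepts
Step 2: Final matching: W0-M0, W1-M2, W2-M1
Step 3: 0-indexed ranks (man's rank of his match, then woman's): 0 + 0 + 1 + 1 + 0 + 2
Step 4: Total rank sum = 4

4


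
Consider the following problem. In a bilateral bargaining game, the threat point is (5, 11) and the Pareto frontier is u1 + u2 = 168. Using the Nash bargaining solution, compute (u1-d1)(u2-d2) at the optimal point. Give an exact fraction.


Step 1: The Nash solution splits surplus symmetrically above the disagreement point
Step 2: u1 = (total + d1 - d2)/2 = (168 + 5 - 11)/2 = 81
Step 3: u2 = (total - d1 + d2)/2 = (168 - 5 + 11)/2 = 87
Step 4: Nash product = (81 - 5) * (87 - 11)
Step 5: = 76 * 76 = 5776

5776


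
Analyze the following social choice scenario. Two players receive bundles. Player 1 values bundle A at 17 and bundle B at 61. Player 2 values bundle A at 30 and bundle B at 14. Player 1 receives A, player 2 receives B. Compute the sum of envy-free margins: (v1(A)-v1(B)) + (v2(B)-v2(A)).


Step 1: Player 1's margin = v1(A) - v1(B) = 17 - 61 = -44
Step 2: Player 2's margin = v2(B) - v2(A) = 14 - 30 = -16
Step 3: Total margin = -44 + -16 = -60

-60


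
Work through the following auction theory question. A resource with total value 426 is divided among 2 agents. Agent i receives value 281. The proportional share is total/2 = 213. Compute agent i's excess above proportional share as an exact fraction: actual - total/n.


Step 1: Proportional share = 426/2 = 213
Step 2: Agent's actual allocation = 281
Step 3: Excess = 281 - 213 = 68

68


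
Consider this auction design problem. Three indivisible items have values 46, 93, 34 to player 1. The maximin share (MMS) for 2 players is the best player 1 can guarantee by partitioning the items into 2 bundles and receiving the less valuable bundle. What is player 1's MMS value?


Step 1: Item values = 46, 93, 34
Step 2: Enumerate all 2-bundle partitions and take the smaller bundle:
  Partition 1: {46} vs {93,34} -> bundles 46, 127; min = 46
  Partition 2: {93} vs {46,34} -> bundles 93, 80; min = 80
  Partition 3: {34} vs {46,93} -> bundles 34, 139; min = 34
Step 3: MMS = max(46, 80, 34) = 80

80


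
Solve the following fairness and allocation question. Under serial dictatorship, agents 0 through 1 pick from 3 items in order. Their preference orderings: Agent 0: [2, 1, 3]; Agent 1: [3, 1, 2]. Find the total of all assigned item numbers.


Step 1: Agent 0 picks item 2
Step 2: Agent 1 picks item 3
Step 3: Sum = 2 + 3 = 5

5


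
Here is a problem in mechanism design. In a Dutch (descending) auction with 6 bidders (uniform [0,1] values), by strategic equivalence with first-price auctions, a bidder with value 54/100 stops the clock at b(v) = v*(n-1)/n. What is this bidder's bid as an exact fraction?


Step 1: Dutch auctions are strategically equivalent to first-price auctions
Step 2: The equilibrium bid is b(v) = v*(n-1)/n
Step 3: b = 27/50 * 5/6
Step 4: b = 9/20

9/20


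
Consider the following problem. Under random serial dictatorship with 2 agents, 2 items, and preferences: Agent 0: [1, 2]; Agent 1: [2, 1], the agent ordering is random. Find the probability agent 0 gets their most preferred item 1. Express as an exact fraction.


Step 1: Agent 0 wants item 1
Step 2: There are 2 possible orderings of agents
Step 3: In 2 orderings, agent 0 gets item 1
Step 4: Probability = 2/2 = 1

1


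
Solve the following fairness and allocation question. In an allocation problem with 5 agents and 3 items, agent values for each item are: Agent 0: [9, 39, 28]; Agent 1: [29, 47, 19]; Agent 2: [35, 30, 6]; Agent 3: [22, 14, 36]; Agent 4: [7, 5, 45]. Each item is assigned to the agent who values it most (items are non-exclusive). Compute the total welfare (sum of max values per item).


Step 1: For each item, find the maximum value among all agents.
Step 2: Item 0 -> Agent 2 (value 35)
Step 3: Item 1 -> Agent 1 (value 47)
Step 4: Item 2 -> Agent 4 (value 45)
Step 5: Total welfare = 35 + 47 + 45 = 127

127


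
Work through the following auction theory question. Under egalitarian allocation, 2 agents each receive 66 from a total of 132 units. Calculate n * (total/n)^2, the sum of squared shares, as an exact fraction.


Step 1: Each agent's share = 132/2 = 66
Step 2: Square of each share = (66)^2 = 4356
Step 3: Sum of squares = 2 * 4356 = 8712

8712


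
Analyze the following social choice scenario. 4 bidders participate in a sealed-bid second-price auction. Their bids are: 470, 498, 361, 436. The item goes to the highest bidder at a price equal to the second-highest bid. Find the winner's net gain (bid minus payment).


Step 1: Sort bids in descending order: 498, 470, 436, 361
Step 2: The winning bid is the highest: 498
Step 3: The payment equals the second-highest bid: 470
Step 4: Surplus = winner's bid - payment = 498 - 470 = 28

28


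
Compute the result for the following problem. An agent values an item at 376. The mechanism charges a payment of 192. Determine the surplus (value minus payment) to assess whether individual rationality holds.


Step 1: Surplus = value - payment = 376 - 192 = 184
Step 2: IR is satisfied (surplus >= 0)

184


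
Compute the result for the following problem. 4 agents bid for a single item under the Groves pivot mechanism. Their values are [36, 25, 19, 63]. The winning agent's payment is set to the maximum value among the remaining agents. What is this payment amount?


Step 1: The efficient winner is agent 3 with value 63
Step 2: Other agents' values: [36, 25, 19]
Step 3: Pivot payment = max(others) = 36
Step 4: The winner pays 36

36


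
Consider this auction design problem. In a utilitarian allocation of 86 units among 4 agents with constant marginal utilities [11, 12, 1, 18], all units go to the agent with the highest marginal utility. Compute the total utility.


Step 1: The marginal utilities are [11, 12, 1, 18]
Step 2: The highest marginal utility is 18
Step 3: All 86 units go to that agent
Step 4: Total utility = 18 * 86 = 1548

1548


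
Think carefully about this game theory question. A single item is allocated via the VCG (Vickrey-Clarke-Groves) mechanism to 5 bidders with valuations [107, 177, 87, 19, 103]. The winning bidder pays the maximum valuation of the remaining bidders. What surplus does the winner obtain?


Step 1: The winner is the agent with the highest value: agent 1 with value 177
Step 2: Values of other agents: [107, 87, 19, 103]
Step 3: VCG payment = max of others' values = 107
Step 4: Surplus = 177 - 107 = 70

70


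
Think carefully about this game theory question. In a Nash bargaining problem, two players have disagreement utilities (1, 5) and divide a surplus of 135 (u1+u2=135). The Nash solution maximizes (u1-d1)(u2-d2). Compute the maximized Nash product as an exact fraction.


Step 1: The Nash solution splits surplus symmetrically above the disagreement point
Step 2: u1 = (total + d1 - d2)/2 = (135 + 1 - 5)/2 = 131/2
Step 3: u2 = (total - d1 + d2)/2 = (135 - 1 + 5)/2 = 139/2
Step 4: Nash product = (131/2 - 1) * (139/2 - 5)
Step 5: = 129/2 * 129/2 = 16641/4

16641/4


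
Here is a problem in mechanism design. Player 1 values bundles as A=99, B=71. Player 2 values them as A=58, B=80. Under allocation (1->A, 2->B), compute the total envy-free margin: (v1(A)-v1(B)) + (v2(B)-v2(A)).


Step 1: Player 1's margin = v1(A) - v1(B) = 99 - 71 = 28
Step 2: Player 2's margin = v2(B) - v2(A) = 80 - 58 = 22
Step 3: Total margin = 28 + 22 = 50

50


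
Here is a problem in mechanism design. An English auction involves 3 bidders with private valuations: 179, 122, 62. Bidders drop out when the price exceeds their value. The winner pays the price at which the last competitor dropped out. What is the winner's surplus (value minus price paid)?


Step 1: Identify the highest value: 179
Step 2: Identify the second-highest value: 122
Step 3: The final price = second-highest value = 122
Step 4: Surplus = 179 - 122 = 57

57


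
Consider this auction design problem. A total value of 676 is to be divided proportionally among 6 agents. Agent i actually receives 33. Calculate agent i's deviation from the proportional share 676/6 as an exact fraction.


Step 1: Proportional share = 676/6 = 338/3
Step 2: Agent's actual allocation = 33
Step 3: Excess = 33 - 338/3 = -239/3

-239/3


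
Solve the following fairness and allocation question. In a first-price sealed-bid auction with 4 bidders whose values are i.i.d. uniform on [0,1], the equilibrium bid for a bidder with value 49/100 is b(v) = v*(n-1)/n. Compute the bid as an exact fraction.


Step 1: The symmetric BNE bidding function is b(v) = v * (n-1) / n
Step 2: Substitute v = 49/100 and n = 4
Step 3: b = 49/100 * 3/4
Step 4: b = 147/400

147/400


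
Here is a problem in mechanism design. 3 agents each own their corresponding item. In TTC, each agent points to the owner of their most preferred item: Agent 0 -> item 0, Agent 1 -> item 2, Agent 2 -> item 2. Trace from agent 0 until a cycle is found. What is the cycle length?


Step 1: Trace the pointer graph from agent 0: 0 -> 0
Step 2: A cycle is detected when we revisit agent 0
Step 3: The cycle is: 0 -> 0
Step 4: Cycle length = 1

1


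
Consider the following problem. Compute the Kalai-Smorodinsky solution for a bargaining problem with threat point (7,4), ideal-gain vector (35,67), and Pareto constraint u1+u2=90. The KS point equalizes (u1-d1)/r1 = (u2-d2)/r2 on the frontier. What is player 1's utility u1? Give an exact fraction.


Step 1: At the KS point, (u1-d1)/r1 = (u2-d2)/r2 = t and u1+u2 = 90
Step 2: u1 = d1 + r1*t and u2 = d2 + r2*t, so (d1 + r1*t) + (d2 + r2*t) = 90
Step 3: t = (90 - 7 - 4)/(35 + 67) = 79/102
Step 4: u1 = d1 + r1*t = 7 + 35 * 79/102 = 3479/102
Step 5: (Check: u2 = d2 + r2*t = 5701/102; u1+u2 = 3479/102 + 5701/102 = 90, on the frontier.)

3479/102


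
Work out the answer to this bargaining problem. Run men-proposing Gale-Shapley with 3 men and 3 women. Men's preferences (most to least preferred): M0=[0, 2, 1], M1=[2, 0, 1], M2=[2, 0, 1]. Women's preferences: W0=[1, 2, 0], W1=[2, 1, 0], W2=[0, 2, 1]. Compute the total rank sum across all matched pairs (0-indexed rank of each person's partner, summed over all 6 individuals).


Step 1: Run Gale-Shapley (men propose, women hold best offer):
  M0 proposes to W0; she accepts
  M1 proposes to W2; she accepts
  M2 proposes to W2; she switches from M1
  M1 proposes to W0; she switches from M0
  M0 proposes to W2; she switches from M2
  M2 proposes to W0; rejected
  M2 proposes to W1; she accepts
Step 2: Final matching: W0-M1, W1-M2, W2-M0
Step 3: 0-indexed ranks (man's rank of his match, then woman's): 1 + 0 + 2 + 0 + 1 + 0
Step 4: Total rank sum = 4

4


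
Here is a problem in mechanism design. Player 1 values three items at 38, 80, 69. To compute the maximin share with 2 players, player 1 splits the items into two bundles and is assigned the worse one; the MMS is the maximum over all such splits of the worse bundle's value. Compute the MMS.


Step 1: Item values = 38, 80, 69
Step 2: Enumerate all 2-bundle partitions and take the smaller bundle:
  Partition 1: {38} vs {80,69} -> bundles 38, 149; min = 38
  Partition 2: {80} vs {38,69} -> bundles 80, 107; min = 80
  Partition 3: {69} vs {38,80} -> bundles 69, 118; min = 69
Step 3: MMS = max(38, 80, 69) = 80

80


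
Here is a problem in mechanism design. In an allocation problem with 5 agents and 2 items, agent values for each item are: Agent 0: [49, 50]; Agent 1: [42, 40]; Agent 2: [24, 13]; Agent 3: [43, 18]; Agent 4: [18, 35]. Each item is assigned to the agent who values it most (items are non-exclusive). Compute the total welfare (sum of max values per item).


Step 1: For each item, find the maximum value among all agents.
Step 2: Item 0 -> Agent 0 (value 49)
Step 3: Item 1 -> Agent 0 (value 50)
Step 4: Total welfare = 49 + 50 = 99

99


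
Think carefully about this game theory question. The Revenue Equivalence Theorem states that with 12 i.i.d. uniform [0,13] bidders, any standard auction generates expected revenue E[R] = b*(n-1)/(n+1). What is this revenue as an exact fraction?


Step 1: By Revenue Equivalence, expected revenue = b*(n-1)/(n+1)
Step 2: Substituting n = 12, b = 13
Step 3: Revenue = 13*(12-1)/(12+1) = 13*11/13
Step 4: Revenue = 143/13 = 11

11


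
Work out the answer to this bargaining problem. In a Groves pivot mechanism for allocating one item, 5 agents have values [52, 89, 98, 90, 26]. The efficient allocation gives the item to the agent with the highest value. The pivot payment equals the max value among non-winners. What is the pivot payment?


Step 1: The efficient winner is agent 2 with value 98
Step 2: Other agents' values: [52, 89, 90, 26]
Step 3: Pivot payment = max(others) = 90
Step 4: The winner pays 90

90


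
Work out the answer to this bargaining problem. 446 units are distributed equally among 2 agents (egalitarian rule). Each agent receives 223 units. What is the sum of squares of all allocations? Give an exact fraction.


Step 1: Each agent's share = 446/2 = 223
Step 2: Square of each share = (223)^2 = 49729
Step 3: Sum of squares = 2 * 49729 = 99458

99458


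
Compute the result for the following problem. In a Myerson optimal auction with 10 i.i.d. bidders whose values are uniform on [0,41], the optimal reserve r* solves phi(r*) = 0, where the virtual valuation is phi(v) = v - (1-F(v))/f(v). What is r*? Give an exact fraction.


Step 1: For U[0,41], F(v) = v/41 and f(v) = 1/41
Step 2: phi(v) = v - (1 - v/41)/(1/41) = v - (41 - v) = 2v - 41
Step 3: Set phi(r*) = 0: 2r* - 41 = 0
Step 4: r* = 41/2 (the number of bidders n = 10 does not enter)

41/2


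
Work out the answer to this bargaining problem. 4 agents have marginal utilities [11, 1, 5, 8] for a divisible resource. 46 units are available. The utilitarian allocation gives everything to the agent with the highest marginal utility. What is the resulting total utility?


Step 1: The marginal utilities are [11, 1, 5, 8]
Step 2: The highest marginal utility is 11
Step 3: All 46 units go to that agent
Step 4: Total utility = 11 * 46 = 506

506


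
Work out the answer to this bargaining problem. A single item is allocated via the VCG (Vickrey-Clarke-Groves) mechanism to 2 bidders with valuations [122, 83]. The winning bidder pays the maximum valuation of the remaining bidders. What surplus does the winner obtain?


Step 1: The winner is the agent with the highest value: agent 0 with value 122
Step 2: Values of other agents: [83]
Step 3: VCG payment = max of others' values = 83
Step 4: Surplus = 122 - 83 = 39

39


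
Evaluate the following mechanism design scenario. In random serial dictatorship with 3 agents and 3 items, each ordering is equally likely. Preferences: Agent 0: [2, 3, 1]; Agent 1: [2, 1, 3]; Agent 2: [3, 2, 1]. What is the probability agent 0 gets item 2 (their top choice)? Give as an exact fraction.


Step 1: Agent 0 wants item 2
Step 2: There are 6 possible orderings of agents
Step 3: In 3 orderings, agent 0 gets item 2
Step 4: Probability = 3/6 = 1/2

1/2


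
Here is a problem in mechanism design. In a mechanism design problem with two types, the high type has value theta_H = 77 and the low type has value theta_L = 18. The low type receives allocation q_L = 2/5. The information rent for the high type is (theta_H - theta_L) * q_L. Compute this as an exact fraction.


Step 1: theta_H - theta_L = 77 - 18 = 59
Step 2: Information rent = (theta_H - theta_L) * q_L
Step 3: = 59 * 2/5
Step 4: = 118/5

118/5


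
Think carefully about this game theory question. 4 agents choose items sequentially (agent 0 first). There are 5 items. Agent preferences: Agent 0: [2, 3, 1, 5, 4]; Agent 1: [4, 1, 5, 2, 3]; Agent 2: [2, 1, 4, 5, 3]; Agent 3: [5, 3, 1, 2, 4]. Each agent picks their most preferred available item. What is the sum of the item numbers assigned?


Step 1: Agent 0 picks item 2
Step 2: Agent 1 picks item 4
Step 3: Agent 2 picks item 1
Step 4: Agent 3 picks item 5
Step 5: Sum = 2 + 4 + 1 + 5 = 12

12


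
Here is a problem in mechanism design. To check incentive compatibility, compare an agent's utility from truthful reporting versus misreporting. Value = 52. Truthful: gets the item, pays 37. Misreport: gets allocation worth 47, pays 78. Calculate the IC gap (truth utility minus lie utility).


Step 1: U(truth) = value - payment = 52 - 37 = 15
Step 2: U(lie) = allocation - payment = 47 - 78 = -31
Step 3: IC gap = 15 - (-31) = 46

46


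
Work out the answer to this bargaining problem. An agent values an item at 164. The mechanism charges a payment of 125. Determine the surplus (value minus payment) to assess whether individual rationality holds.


Step 1: Surplus = value - payment = 164 - 125 = 39
Step 2: IR is satisfied (surplus >= 0)

39


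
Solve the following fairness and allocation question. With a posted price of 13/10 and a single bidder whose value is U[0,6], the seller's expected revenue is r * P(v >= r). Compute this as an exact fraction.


Step 1: Posted price r = 13/10, value support [0,6]
Step 2: P(v >= r) = (6 - 13/10)/6 = 47/60
Step 3: Expected revenue = r * P(v >= r) = 13/10 * 47/60
Step 4: Revenue = 611/600

611/600


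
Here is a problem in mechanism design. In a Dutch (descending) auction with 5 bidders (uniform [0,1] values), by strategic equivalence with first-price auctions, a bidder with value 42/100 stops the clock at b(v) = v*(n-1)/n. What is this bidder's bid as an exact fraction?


Step 1: Dutch auctions are strategically equivalent to first-price auctions
Step 2: The equilibrium bid is b(v) = v*(n-1)/n
Step 3: b = 21/50 * 4/5
Step 4: b = 42/125

42/125


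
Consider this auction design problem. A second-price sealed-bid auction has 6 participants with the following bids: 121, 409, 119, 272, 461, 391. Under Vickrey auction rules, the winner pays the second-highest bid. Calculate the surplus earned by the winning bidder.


Step 1: Sort bids in descending order: 461, 409, 391, 272, 121, 119
Step 2: The winning bid is the highest: 461
Step 3: The payment equals the second-highest bid: 409
Step 4: Surplus = winner's bid - payment = 461 - 409 = 52

52


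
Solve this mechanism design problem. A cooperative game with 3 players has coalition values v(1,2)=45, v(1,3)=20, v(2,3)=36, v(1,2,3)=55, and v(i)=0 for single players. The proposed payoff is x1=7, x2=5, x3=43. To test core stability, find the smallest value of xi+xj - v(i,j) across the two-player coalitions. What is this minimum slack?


Step 1: Slack for coalition (1,2): x1+x2 - v12 = 12 - 45 = -33
Step 2: Slack for coalition (1,3): x1+x3 - v13 = 50 - 20 = 30
Step 3: Slack for coalition (2,3): x2+x3 - v23 = 48 - 36 = 12
Step 4: Minimum slack = min(-33, 30, 12) = -33, attained by (1,2); coalition (1,2) can block (slack < 0), so the allocation is not in the core

-33


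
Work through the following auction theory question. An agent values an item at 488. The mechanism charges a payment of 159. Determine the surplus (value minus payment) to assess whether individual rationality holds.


Step 1: Surplus = value - payment = 488 - 159 = 329
Step 2: IR is satisfied (surplus >= 0)

329


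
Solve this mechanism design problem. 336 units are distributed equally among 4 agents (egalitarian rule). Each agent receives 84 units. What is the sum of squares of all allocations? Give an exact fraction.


Step 1: Each agent's share = 336/4 = 84
Step 2: Square of each share = (84)^2 = 7056
Step 3: Sum of squares = 4 * 7056 = 28224

28224


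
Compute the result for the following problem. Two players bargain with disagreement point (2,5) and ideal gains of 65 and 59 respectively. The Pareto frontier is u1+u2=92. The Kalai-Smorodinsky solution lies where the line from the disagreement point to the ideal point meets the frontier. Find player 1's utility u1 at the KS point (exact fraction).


Step 1: At the KS point, (u1-d1)/r1 = (u2-d2)/r2 = t and u1+u2 = 92
Step 2: u1 = d1 + r1*t and u2 = d2 + r2*t, so (d1 + r1*t) + (d2 + r2*t) = 92
Step 3: t = (92 - 2 - 5)/(65 + 59) = 85/124
Step 4: u1 = d1 + r1*t = 2 + 65 * 85/124 = 5773/124
Step 5: (Check: u2 = d2 + r2*t = 5635/124; u1+u2 = 5773/124 + 5635/124 = 92, on the frontier.)

5773/124


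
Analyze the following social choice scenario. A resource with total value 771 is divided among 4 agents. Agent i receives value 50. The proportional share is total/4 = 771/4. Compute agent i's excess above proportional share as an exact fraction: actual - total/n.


Step 1: Proportional share = 771/4
Step 2: Agent's actual allocation = 50
Step 3: Excess = 50 - 771/4 = -571/4

-571/4


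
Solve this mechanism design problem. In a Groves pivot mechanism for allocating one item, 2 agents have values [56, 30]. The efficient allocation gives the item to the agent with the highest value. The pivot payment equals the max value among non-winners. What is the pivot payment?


Step 1: The efficient winner is agent 0 with value 56
Step 2: Other agents' values: [30]
Step 3: Pivot payment = max(others) = 30
Step 4: The winner pays 30

30


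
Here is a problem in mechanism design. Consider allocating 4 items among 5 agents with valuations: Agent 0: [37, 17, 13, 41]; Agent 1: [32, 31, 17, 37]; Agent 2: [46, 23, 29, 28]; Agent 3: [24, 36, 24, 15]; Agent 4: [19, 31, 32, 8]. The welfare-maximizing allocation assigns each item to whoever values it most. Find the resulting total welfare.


Step 1: For each item, find the maximum value among all agents.
Step 2: Item 0 -> Agent 2 (value 46)
Step 3: Item 1 -> Agent 3 (value 36)
Step 4: Item 2 -> Agent 4 (value 32)
Step 5: Item 3 -> Agent 0 (value 41)
Step 6: Total welfare = 46 + 36 + 32 + 41 = 155

155


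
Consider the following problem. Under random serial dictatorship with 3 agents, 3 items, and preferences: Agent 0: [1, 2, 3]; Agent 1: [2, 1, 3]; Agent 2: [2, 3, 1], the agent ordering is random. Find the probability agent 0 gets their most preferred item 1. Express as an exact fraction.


Step 1: Agent 0 wants item 1
Step 2: There are 6 possible orderings of agents
Step 3: In 5 orderings, agent 0 gets item 1
Step 4: Probability = 5/6

5/6


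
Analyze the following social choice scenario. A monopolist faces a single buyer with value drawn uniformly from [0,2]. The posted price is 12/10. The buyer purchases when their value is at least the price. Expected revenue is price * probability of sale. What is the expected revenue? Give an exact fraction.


Step 1: Posted price r = 6/5, value support [0,2]
Step 2: P(v >= r) = (2 - 6/5)/2 = 2/5
Step 3: Expected revenue = r * P(v >= r) = 6/5 * 2/5
Step 4: Revenue = 12/25

12/25


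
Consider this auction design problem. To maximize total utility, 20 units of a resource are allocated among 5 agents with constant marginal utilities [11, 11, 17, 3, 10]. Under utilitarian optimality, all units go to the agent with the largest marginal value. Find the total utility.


Step 1: The marginal utilities are [11, 11, 17, 3, 10]
Step 2: The highest marginal utility is 17
Step 3: All 20 units go to that agent
Step 4: Total utility = 17 * 20 = 340

340


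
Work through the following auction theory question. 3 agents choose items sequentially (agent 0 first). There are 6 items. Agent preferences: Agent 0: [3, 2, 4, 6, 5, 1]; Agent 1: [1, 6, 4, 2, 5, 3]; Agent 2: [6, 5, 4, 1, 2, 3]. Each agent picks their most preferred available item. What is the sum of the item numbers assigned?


Step 1: Agent 0 picks item 3
Step 2: Agent 1 picks item 1
Step 3: Agent 2 picks item 6
Step 4: Sum = 3 + 1 + 6 = 10

10


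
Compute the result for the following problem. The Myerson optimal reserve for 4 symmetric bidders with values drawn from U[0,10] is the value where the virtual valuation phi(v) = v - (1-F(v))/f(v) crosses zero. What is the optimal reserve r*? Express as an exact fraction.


Step 1: For U[0,10], F(v) = v/10 and f(v) = 1/10
Step 2: phi(v) = v - (1 - v/10)/(1/10) = v - (10 - v) = 2v - 10
Step 3: Set phi(r*) = 0: 2r* - 10 = 0
Step 4: r* = 10/2 = 5 (the number of bidders n = 4 does not enter)

5


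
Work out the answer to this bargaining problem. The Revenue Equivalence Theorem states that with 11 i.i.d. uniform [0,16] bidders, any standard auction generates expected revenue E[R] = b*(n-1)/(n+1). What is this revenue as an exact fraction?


Step 1: By Revenue Equivalence, expected revenue = b*(n-1)/(n+1)
Step 2: Substituting n = 11, b = 16
Step 3: Revenue = 16*(11-1)/(11+1) = 16*10/12
Step 4: Revenue = 160/12 = 40/3

40/3


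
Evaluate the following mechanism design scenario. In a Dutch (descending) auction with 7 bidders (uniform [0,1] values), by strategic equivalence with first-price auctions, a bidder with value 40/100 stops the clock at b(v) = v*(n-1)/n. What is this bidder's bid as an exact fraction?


Step 1: Dutch auctions are strategically equivalent to first-price auctions
Step 2: The equilibrium bid is b(v) = v*(n-1)/n
Step 3: b = 2/5 * 6/7
Step 4: b = 12/35

12/35


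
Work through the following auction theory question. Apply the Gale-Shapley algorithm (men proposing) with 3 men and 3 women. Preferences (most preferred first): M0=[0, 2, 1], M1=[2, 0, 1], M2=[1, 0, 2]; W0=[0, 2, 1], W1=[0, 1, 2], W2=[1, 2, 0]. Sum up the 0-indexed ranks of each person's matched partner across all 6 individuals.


Step 1: Run Gale-Shapley (men propose, women hold best offer):
  M0 proposes to W0; she accepts
  M1 proposes to W2; she accepts
  M2 proposes to W1; she accepts
Step 2: Final matching: W0-M0, W1-M2, W2-M1
Step 3: 0-indexed ranks (man's rank of his match, then woman's): 0 + 0 + 0 + 2 + 0 + 0
Step 4: Total rank sum = 2

2


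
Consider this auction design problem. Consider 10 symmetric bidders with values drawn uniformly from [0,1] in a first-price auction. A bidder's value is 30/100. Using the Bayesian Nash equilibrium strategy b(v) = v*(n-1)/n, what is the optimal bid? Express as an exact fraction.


Step 1: The symmetric BNE bidding function is b(v) = v * (n-1) / n
Step 2: Substitute v = 3/10 and n = 10
Step 3: b = 3/10 * 9/10
Step 4: b = 27/100

27/100


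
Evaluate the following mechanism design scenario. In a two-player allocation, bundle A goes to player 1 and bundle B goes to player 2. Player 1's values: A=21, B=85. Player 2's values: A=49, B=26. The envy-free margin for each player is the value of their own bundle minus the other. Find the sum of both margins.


Step 1: Player 1's margin = v1(A) - v1(B) = 21 - 85 = -64
Step 2: Player 2's margin = v2(B) - v2(A) = 26 - 49 = -23
Step 3: Total margin = -64 + -23 = -87

-87


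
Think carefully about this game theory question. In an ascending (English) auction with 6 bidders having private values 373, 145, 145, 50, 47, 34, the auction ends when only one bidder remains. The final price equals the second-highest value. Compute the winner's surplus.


Step 1: Identify the highest value: 373
Step 2: Identify the second-highest value: 145
Step 3: The final price = second-highest value = 145
Step 4: Surplus = 373 - 145 = 228

228


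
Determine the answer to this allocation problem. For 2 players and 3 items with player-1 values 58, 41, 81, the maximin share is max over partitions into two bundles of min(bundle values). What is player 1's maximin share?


Step 1: Item values = 58, 41, 81
Step 2: Enumerate all 2-bundle partitions and take the smaller bundle:
  Partition 1: {58} vs {41,81} -> bundles 58, 122; min = 58
  Partition 2: {41} vs {58,81} -> bundles 41, 139; min = 41
  Partition 3: {81} vs {58,41} -> bundles 81, 99; min = 81
Step 3: MMS = max(58, 41, 81) = 81

81


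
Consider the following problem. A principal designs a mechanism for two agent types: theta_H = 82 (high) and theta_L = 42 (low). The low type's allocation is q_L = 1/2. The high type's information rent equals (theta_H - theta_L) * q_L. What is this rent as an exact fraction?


Step 1: theta_H - theta_L = 82 - 42 = 40
Step 2: Information rent = (theta_H - theta_L) * q_L
Step 3: = 40 * 1/2
Step 4: = 20

20


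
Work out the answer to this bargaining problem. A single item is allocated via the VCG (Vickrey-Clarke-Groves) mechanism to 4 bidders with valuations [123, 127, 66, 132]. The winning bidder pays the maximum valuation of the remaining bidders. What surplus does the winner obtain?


Step 1: The winner is the agent with the highest value: agent 3 with value 132
Step 2: Values of other agents: [123, 127, 66]
Step 3: VCG payment = max of others' values = 127
Step 4: Surplus = 132 - 127 = 5

5


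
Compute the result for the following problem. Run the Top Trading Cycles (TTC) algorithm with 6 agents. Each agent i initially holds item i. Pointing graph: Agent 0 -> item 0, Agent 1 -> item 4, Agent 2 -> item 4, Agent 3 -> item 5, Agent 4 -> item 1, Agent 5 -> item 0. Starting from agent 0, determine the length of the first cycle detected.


Step 1: Trace the pointer graph from agent 0: 0 -> 0
Step 2: A cycle is detected when we revisit agent 0
Step 3: The cycle is: 0 -> 0
Step 4: Cycle length = 1

1


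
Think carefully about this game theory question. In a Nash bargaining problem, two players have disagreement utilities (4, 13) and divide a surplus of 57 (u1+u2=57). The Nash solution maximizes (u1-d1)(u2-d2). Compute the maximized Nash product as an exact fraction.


Step 1: The Nash solution splits surplus symmetrically above the disagreement point
Step 2: u1 = (total + d1 - d2)/2 = (57 + 4 - 13)/2 = 24
Step 3: u2 = (total - d1 + d2)/2 = (57 - 4 + 13)/2 = 33
Step 4: Nash product = (24 - 4) * (33 - 13)
Step 5: = 20 * 20 = 400

400


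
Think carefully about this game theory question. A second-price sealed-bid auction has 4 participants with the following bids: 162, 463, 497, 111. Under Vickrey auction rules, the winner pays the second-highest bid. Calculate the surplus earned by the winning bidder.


Step 1: Sort bids in descending order: 497, 463, 162, 111
Step 2: The winning bid is the highest: 497
Step 3: The payment equals the second-highest bid: 463
Step 4: Surplus = winner's bid - payment = 497 - 463 = 34

34


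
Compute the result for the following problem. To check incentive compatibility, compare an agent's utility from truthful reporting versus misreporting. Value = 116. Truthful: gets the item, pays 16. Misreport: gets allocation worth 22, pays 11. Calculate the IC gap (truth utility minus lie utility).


Step 1: U(truth) = value - payment = 116 - 16 = 100
Step 2: U(lie) = allocation - payment = 22 - 11 = 11
Step 3: IC gap = 100 - 11 = 89

89


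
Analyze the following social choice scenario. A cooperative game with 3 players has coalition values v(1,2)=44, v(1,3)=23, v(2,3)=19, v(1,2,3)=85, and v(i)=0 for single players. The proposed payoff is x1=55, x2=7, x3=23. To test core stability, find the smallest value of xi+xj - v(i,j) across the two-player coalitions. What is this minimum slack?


Step 1: Slack for coalition (1,2): x1+x2 - v12 = 62 - 44 = 18
Step 2: Slack for coalition (1,3): x1+x3 - v13 = 78 - 23 = 55
Step 3: Slack for coalition (2,3): x2+x3 - v23 = 30 - 19 = 11
Step 4: Minimum slack = min(18, 55, 11) = 11, attained by (2,3); no pair can gain by deviating, so the allocation is in the core

11


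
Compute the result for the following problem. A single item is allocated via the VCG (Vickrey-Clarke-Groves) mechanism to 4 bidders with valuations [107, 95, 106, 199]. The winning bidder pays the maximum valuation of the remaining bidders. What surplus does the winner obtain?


Step 1: The winner is the agent with the highest value: agent 3 with value 199
Step 2: Values of other agents: [107, 95, 106]
Step 3: VCG payment = max of others' values = 107
Step 4: Surplus = 199 - 107 = 92

92


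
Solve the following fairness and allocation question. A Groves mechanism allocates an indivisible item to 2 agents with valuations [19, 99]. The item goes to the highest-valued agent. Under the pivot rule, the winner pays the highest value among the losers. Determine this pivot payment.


Step 1: The efficient winner is agent 1 with value 99
Step 2: Other agents' values: [19]
Step 3: Pivot payment = max(others) = 19
Step 4: The winner pays 19

19


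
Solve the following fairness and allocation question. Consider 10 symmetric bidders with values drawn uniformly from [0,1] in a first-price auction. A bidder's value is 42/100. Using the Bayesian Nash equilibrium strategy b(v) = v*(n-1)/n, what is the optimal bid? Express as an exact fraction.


Step 1: The symmetric BNE bidding function is b(v) = v * (n-1) / n
Step 2: Substitute v = 21/50 and n = 10
Step 3: b = 21/50 * 9/10
Step 4: b = 189/500

189/500


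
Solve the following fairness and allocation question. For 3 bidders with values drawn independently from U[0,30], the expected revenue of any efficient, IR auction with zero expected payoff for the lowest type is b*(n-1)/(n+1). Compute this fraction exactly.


Step 1: By Revenue Equivalence, expected revenue = b*(n-1)/(n+1)
Step 2: Substituting n = 3, b = 30
Step 3: Revenue = 30*(3-1)/(3+1) = 30*2/4
Step 4: Revenue = 60/4 = 15

15


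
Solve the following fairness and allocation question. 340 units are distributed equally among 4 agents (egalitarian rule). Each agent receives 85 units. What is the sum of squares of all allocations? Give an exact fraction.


Step 1: Each agent's share = 340/4 = 85
Step 2: Square of each share = (85)^2 = 7225
Step 3: Sum of squares = 4 * 7225 = 28900

28900


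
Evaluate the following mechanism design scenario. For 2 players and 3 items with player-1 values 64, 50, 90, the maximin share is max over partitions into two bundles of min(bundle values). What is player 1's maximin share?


Step 1: Item values = 64, 50, 90
Step 2: Enumerate all 2-bundle partitions and take the smaller bundle:
  Partition 1: {64} vs {50,90} -> bundles 64, 140; min = 64
  Partition 2: {50} vs {64,90} -> bundles 50, 154; min = 50
  Partition 3: {90} vs {64,50} -> bundles 90, 114; min = 90
Step 3: MMS = max(64, 50, 90) = 90

90
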